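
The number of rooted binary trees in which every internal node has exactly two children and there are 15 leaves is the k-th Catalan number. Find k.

14

A full binary tree with L leaves has L−1 internal nodes and is counted by C_{L−1}; L = 15 gives C_14.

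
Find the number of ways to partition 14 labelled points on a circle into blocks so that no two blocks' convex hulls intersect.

The non-crossing partitions of [14] form a lattice of size C_14.
C_14 = 2674440.

2674440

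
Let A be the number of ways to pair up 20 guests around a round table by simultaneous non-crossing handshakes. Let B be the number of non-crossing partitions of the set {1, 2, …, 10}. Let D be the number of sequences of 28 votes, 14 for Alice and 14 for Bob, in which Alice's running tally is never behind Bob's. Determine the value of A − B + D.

2674440

Non-crossing handshake pairings of 2n people are counted by C_n; 20 people gives n = 10. So A = C_10 = 16796.
The non-crossing partitions of [10] form a lattice of size C_10. So B = C_10 = 16796.
Reading a vote for the leader as '(' and for the other as ')' turns such a sequence into a balanced string of 14 pairs, so the count is C_14. So D = C_14 = 2674440.
A − B + D = 16796 − 16796 + 2674440 = 2674440.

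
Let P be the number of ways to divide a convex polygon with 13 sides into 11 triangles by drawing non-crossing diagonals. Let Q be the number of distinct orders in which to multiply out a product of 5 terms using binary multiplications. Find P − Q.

58772

A convex 13-gon is triangulated into 11 triangles, and the number of such triangulations is the Catalan number C_{13−2} = C_11. So P = C_11 = 58786.
Parenthesizations of m factors correspond to full binary trees with m leaves, counted by C_{m−1}; m = 5 gives C_4. So Q = C_4 = 14.
P − Q = 58786 − 14 = 58772.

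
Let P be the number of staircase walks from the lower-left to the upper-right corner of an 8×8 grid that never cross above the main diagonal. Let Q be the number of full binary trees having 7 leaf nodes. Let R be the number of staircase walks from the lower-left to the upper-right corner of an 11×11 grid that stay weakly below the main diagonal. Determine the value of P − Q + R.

Monotone paths in an n×n grid that stay weakly below the diagonal are counted by C_n; here n = 8. So P = C_8 = 1430.
A full binary tree with L leaves has L−1 internal nodes and is counted by C_{L−1}; L = 7 gives C_6. So Q = C_6 = 132.
Monotone paths in an n×n grid that stay weakly below the diagonal are counted by C_n; here n = 11. So R = C_11 = 58786.
P − Q + R = 1430 − 132 + 58786 = 60084.

60084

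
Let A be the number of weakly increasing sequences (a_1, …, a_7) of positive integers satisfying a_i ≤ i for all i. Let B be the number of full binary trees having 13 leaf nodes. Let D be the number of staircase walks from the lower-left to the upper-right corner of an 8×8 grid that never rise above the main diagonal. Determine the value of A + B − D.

207011

Weakly increasing sequences with a_i ≤ i biject with Dyck paths of semilength 7, so there are C_7. So A = C_7 = 429.
A full binary tree with L leaves has L−1 internal nodes and is counted by C_{L−1}; L = 13 gives C_12. So B = C_12 = 208012.
Sub-diagonal monotone paths from (0,0) to (8,8) biject with Dyck paths of semilength 8, giving C_8. So D = C_8 = 1430.
A + B − D = 429 + 208012 − 1430 = 207011.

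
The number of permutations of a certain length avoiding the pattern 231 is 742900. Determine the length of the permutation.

Permutations of [n] avoiding a fixed length-3 pattern are counted by C_n. The Catalan number equal to 742900 is C_13.

13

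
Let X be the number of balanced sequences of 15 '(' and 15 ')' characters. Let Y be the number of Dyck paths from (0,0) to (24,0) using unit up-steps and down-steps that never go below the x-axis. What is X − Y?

A balanced arrangement of 15 bracket pairs is a Dyck word of semilength 15, so the count is C_15. So X = C_15 = 9694845.
Dyck paths of semilength n (length 2n) are counted by C_n; here n = 12. So Y = C_12 = 208012.
X − Y = 9694845 − 208012 = 9486833.

9486833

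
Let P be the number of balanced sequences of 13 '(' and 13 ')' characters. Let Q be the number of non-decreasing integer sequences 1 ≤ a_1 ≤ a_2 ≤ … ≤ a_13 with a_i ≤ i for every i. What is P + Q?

With 13 pairs the number of balanced bracket strings is the Catalan number C_13. So P = C_13 = 742900.
Such sub-staircase sequences of length n are counted by C_n; here n = 13. So Q = C_13 = 742900.
P + Q = 742900 + 742900 = 1485800.

1485800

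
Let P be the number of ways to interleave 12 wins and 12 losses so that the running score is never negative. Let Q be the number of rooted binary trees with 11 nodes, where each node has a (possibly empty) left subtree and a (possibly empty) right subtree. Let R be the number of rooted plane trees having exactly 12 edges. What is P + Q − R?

58786

Reading a vote for the leader as '(' and for the other as ')' turns such a sequence into a balanced string of 12 pairs, so the count is C_12. So P = C_12 = 208012.
There are C_n binary search tree shapes on n keys; with n = 11 that is C_11. So Q = C_11 = 58786.
A rooted plane tree with 12 edges has 13 nodes, and the count is C_12. So R = C_12 = 208012.
P + Q − R = 208012 + 58786 − 208012 = 58786.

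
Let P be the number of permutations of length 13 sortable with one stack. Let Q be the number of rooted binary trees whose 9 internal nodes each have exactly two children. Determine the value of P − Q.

738038

Stack-sortable permutations are exactly the 231-avoiding ones, counted by C_n; here n = 13. So P = C_13 = 742900.
The number of full binary trees on 9 internal nodes is the Catalan number C_9. So Q = C_9 = 4862.
P − Q = 742900 − 4862 = 738038.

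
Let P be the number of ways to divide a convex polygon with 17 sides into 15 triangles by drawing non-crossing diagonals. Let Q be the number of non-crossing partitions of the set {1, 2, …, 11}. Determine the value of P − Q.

The number of triangulations of a 17-gon is the Catalan number C_15 (index = sides − 2). So P = C_15 = 9694845.
The non-crossing partitions of [11] form a lattice of size C_11. So Q = C_11 = 58786.
P − Q = 9694845 − 58786 = 9636059.

9636059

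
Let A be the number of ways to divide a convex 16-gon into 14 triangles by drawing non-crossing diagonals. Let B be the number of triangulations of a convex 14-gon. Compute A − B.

2466428

The number of triangulations of a 16-gon is the Catalan number C_14 (index = sides − 2). So A = C_14 = 2674440.
Triangulations of a convex m-gon are counted by C_{m−2}; with m = 14 this is C_12. So B = C_12 = 208012.
A − B = 2674440 − 208012 = 2466428.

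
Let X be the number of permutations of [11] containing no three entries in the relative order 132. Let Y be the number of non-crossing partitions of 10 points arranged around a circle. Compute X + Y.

75582

For any fixed pattern of length 3, the pattern-avoiding permutations of [11] number C_11. So X = C_11 = 58786.
The non-crossing partitions of [10] form a lattice of size C_10. So Y = C_10 = 16796.
X + Y = 58786 + 16796 = 75582.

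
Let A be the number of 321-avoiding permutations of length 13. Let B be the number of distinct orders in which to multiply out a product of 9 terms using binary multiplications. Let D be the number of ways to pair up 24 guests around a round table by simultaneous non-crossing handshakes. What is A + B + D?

For any fixed pattern of length 3, the pattern-avoiding permutations of [13] number C_13. So A = C_13 = 742900.
Bracketing 9 factors into binary products is counted by C_{9−1} = C_8. So B = C_8 = 1430.
Non-crossing handshake pairings of 2n people are counted by C_n; 24 people gives n = 12. So D = C_12 = 208012.
A + B + D = 742900 + 1430 + 208012 = 952342.

952342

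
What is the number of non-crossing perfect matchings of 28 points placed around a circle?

2674440

Pairing 28 circle points by 14 non-crossing chords gives C_14 matchings.
C_14 = C(28,14)/15 = 40116600/15 = 2674440.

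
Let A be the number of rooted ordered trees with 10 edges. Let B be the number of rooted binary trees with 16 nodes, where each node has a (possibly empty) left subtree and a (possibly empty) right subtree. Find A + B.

35374466

A rooted plane tree with 10 edges has 11 nodes, and the count is C_10. So A = C_10 = 16796.
There are C_n binary search tree shapes on n keys; with n = 16 that is C_16. So B = C_16 = 35357670.
A + B = 16796 + 35357670 = 35374466.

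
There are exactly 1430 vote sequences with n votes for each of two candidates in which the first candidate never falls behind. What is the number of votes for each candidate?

Such ballot sequences with n votes each are counted by C_n. The Catalan number equal to 1430 is C_8.

8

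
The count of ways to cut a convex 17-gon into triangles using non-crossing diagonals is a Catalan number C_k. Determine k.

Triangulations of a convex m-gon are counted by C_{m−2}; with m = 17 this is C_15.

15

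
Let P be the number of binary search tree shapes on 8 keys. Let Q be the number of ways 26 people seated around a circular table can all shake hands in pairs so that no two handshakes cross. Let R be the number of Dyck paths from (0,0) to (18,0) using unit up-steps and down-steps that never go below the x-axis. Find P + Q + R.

749192

Binary trees (left/right distinguished) on n nodes are counted by C_n; here n = 8. So P = C_8 = 1430.
With 26 = 2·13 people, non-crossing handshake pairings are non-crossing perfect matchings on a circle, counted by C_13. So Q = C_13 = 742900.
Paths of 9 up- and 9 down-steps that never dip below the axis are Dyck paths; their count is C_9. So R = C_9 = 4862.
P + Q + R = 1430 + 742900 + 4862 = 749192.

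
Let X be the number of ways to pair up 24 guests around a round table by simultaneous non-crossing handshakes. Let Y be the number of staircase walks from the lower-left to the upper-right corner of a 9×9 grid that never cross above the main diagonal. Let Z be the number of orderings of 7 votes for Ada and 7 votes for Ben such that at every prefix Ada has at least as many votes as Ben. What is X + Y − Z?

With 24 = 2·12 people, non-crossing handshake pairings are non-crossing perfect matchings on a circle, counted by C_12. So X = C_12 = 208012.
Sub-diagonal monotone paths from (0,0) to (9,9) biject with Dyck paths of semilength 9, giving C_9. So Y = C_9 = 4862.
Ballot sequences with n votes each where one side never trails are Dyck words, counted by C_n; here n = 7. So Z = C_7 = 429.
X + Y − Z = 208012 + 4862 − 429 = 212445.

212445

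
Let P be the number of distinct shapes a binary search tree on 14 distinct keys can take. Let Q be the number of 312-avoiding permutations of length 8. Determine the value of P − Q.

2673010

There are C_n binary search tree shapes on n keys; with n = 14 that is C_14. So P = C_14 = 2674440.
For any fixed pattern of length 3, the pattern-avoiding permutations of [8] number C_8. So Q = C_8 = 1430.
P − Q = 2674440 − 1430 = 2673010.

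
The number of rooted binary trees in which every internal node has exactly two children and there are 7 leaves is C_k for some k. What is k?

Full binary trees with 7 leaves have 7−1 = 6 internal nodes, so there are C_6 of them.

6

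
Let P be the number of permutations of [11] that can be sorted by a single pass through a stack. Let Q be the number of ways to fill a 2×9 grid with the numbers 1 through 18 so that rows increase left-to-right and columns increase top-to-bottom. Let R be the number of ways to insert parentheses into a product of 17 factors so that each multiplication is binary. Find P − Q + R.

Stack-sortable permutations are exactly the 231-avoiding ones, counted by C_n; here n = 11. So P = C_11 = 58786.
By the hook-length formula (or a Dyck-path bijection), SYT of shape 2×9 number C_9. So Q = C_9 = 4862.
Parenthesizations of m factors correspond to full binary trees with m leaves, counted by C_{m−1}; m = 17 gives C_16. So R = C_16 = 35357670.
P − Q + R = 58786 − 4862 + 35357670 = 35411594.

35411594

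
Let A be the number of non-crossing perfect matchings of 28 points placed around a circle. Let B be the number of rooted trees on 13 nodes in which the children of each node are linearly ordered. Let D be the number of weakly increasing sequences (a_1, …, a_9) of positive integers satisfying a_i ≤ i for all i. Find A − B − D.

Non-crossing perfect matchings of 2n points on a circle are counted by C_n; with 28 points, n = 14. So A = C_14 = 2674440.
Rooted ordered (plane) trees on m nodes have m−1 edges and are counted by C_{m−1}; m = 13 gives C_12. So B = C_12 = 208012.
Such sub-staircase sequences of length n are counted by C_n; here n = 9. So D = C_9 = 4862.
A − B − D = 2674440 − 208012 − 4862 = 2461566.

2461566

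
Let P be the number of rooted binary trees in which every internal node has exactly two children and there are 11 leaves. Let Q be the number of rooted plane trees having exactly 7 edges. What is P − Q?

16367

A full binary tree with L leaves has L−1 internal nodes and is counted by C_{L−1}; L = 11 gives C_10. So P = C_10 = 16796.
Rooted ordered trees with n edges are counted by C_n; here n = 7. So Q = C_7 = 429.
P − Q = 16796 − 429 = 16367.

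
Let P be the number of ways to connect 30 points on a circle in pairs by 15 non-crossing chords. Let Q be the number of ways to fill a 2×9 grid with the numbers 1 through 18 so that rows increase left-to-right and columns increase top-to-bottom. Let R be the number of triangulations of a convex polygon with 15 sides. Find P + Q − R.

Non-crossing perfect matchings of 2n points on a circle are counted by C_n; with 30 points, n = 15. So P = C_15 = 9694845.
By the hook-length formula (or a Dyck-path bijection), SYT of shape 2×9 number C_9. So Q = C_9 = 4862.
A convex 15-gon is triangulated into 13 triangles, and the number of such triangulations is the Catalan number C_{15−2} = C_13. So R = C_13 = 742900.
P + Q − R = 9694845 + 4862 − 742900 = 8956807.

8956807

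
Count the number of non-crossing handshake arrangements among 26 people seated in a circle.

742900

With 26 = 2·13 people, non-crossing handshake pairings are non-crossing perfect matchings on a circle, counted by C_13.
C_13 = C_12 · 2(2·12+1)/(12+2) = 208012 · 50/14 = 742900.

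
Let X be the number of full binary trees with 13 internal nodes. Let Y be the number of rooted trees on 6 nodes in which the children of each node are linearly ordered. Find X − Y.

742858

The number of full binary trees on 13 internal nodes is the Catalan number C_13. So X = C_13 = 742900.
A rooted plane tree on 6 nodes has 5 edges, and such trees are counted by C_5. So Y = C_5 = 42.
X − Y = 742900 − 42 = 742858.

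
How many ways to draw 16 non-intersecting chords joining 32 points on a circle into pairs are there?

Pairing 32 circle points by 16 non-crossing chords gives C_16 matchings.
C_16 = C_15 · 2(2·15+1)/(15+2) = 9694845 · 62/17 = 35357670.

35357670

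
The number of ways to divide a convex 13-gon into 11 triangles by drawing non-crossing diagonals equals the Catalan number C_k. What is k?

A convex 13-gon is triangulated into 11 triangles, and the number of such triangulations is the Catalan number C_{13−2} = C_11.

11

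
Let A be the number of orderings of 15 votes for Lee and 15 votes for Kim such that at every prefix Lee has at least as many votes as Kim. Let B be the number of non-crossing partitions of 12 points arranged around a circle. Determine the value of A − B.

9486833

Reading a vote for the leader as '(' and for the other as ')' turns such a sequence into a balanced string of 15 pairs, so the count is C_15. So A = C_15 = 9694845.
Non-crossing partitions of an n-element set are counted by C_n; here n = 12. So B = C_12 = 208012.
A − B = 9694845 − 208012 = 9486833.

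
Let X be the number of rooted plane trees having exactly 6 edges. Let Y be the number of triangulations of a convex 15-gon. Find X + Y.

743032

A rooted plane tree with 6 edges has 7 nodes, and the count is C_6. So X = C_6 = 132.
The number of triangulations of a 15-gon is the Catalan number C_13 (index = sides − 2). So Y = C_13 = 742900.
X + Y = 132 + 742900 = 743032.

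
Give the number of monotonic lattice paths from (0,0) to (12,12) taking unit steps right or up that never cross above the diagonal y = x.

Sub-diagonal monotone paths from (0,0) to (12,12) biject with Dyck paths of semilength 12, giving C_12.
C_12 = C(24,12)/13 = 2704156/13 = 208012.

208012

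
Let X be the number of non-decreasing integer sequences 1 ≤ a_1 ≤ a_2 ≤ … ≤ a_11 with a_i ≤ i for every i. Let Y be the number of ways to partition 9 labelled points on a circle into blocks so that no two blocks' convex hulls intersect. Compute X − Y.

Such sub-staircase sequences of length n are counted by C_n; here n = 11. So X = C_11 = 58786.
Non-crossing partitions of an n-element set are counted by C_n; here n = 9. So Y = C_9 = 4862.
X − Y = 58786 − 4862 = 53924.

53924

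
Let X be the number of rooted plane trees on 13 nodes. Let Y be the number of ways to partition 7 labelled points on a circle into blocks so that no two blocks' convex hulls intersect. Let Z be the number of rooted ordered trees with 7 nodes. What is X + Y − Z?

A rooted plane tree on 13 nodes has 12 edges, and such trees are counted by C_12. So X = C_12 = 208012.
The non-crossing partitions of [7] form a lattice of size C_7. So Y = C_7 = 429.
Rooted ordered (plane) trees on m nodes have m−1 edges and are counted by C_{m−1}; m = 7 gives C_6. So Z = C_6 = 132.
X + Y − Z = 208012 + 429 − 132 = 208309.

208309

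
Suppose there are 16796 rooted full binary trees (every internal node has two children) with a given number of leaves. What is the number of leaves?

11

Full binary trees with L leaves are counted by C_{L−1}. Since C_10 = 16796, the index is 10.
So the index is 10, and the number of leaves is 10 + 1 = 11.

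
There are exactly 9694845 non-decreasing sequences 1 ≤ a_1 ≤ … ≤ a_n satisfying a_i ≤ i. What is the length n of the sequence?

Such sub-staircase sequences of length n are counted by C_n; 9694845 = C_15.

15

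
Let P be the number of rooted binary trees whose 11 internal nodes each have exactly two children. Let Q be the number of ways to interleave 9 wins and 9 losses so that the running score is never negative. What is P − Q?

Full binary trees with n internal nodes are counted by C_n; here n = 11. So P = C_11 = 58786.
Reading a vote for the leader as '(' and for the other as ')' turns such a sequence into a balanced string of 9 pairs, so the count is C_9. So Q = C_9 = 4862.
P − Q = 58786 − 4862 = 53924.

53924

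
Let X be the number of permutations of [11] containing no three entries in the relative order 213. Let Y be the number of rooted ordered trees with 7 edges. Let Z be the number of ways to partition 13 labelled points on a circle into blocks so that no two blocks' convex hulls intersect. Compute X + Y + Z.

For any fixed pattern of length 3, the pattern-avoiding permutations of [11] number C_11. So X = C_11 = 58786.
A rooted plane tree with 7 edges has 8 nodes, and the count is C_7. So Y = C_7 = 429.
The non-crossing partitions of [13] form a lattice of size C_13. So Z = C_13 = 742900.
X + Y + Z = 58786 + 429 + 742900 = 802115.

802115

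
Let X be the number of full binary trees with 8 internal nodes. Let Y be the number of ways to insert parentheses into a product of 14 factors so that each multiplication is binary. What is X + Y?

Full binary trees with n internal nodes are counted by C_n; here n = 8. So X = C_8 = 1430.
Ways to associate a product of 14 factors correspond to binary trees on 14 leaves, so the count is C_13. So Y = C_13 = 742900.
X + Y = 1430 + 742900 = 744330.

744330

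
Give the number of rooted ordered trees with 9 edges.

4862

A rooted plane tree with 9 edges has 10 nodes, and the count is C_9.
C_9 = C(18,9)/10 = 48620/10 = 4862.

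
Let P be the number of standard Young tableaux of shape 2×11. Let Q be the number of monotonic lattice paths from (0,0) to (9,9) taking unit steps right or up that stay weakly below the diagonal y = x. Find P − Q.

53924

By the hook-length formula (or a Dyck-path bijection), SYT of shape 2×11 number C_11. So P = C_11 = 58786.
Monotone paths in an n×n grid that stay weakly below the diagonal are counted by C_n; here n = 9. So Q = C_9 = 4862.
P − Q = 58786 − 4862 = 53924.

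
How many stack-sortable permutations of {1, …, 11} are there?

By Knuth's characterisation, the stack-sortable permutations of length 11 are the 231-avoiders, numbering C_11.
C_11 = C(22,11)/12 = 705432/12 = 58786.

58786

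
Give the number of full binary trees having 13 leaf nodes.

Full binary trees with 13 leaves have 13−1 = 12 internal nodes, so there are C_12 of them.
C_12 = 208012.

208012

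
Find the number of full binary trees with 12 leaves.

A full binary tree with L leaves has L−1 internal nodes and is counted by C_{L−1}; L = 12 gives C_11.
C_11 = 58786.

58786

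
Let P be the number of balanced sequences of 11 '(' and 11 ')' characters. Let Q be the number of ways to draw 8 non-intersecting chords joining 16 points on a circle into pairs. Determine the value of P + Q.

60216

Balanced strings of n pairs of brackets are counted by C_n; here n = 11. So P = C_11 = 58786.
Non-crossing perfect matchings of 2n points on a circle are counted by C_n; with 16 points, n = 8. So Q = C_8 = 1430.
P + Q = 58786 + 1430 = 60216.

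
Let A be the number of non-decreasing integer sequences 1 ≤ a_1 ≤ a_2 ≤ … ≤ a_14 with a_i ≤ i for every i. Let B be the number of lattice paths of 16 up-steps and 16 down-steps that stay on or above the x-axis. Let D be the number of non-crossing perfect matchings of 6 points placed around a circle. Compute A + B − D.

38032105

Such sub-staircase sequences of length n are counted by C_n; here n = 14. So A = C_14 = 2674440.
Paths of 16 up- and 16 down-steps that never dip below the axis are Dyck paths; their count is C_16. So B = C_16 = 35357670.
Pairing 6 circle points by 3 non-crossing chords gives C_3 matchings. So D = C_3 = 5.
A + B − D = 2674440 + 35357670 − 5 = 38032105.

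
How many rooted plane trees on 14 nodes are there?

742900

Rooted ordered (plane) trees on m nodes have m−1 edges and are counted by C_{m−1}; m = 14 gives C_13.
C_13 = 742900.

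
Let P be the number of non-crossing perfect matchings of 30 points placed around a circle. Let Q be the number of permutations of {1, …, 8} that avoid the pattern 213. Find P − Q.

Non-crossing perfect matchings of 2n points on a circle are counted by C_n; with 30 points, n = 15. So P = C_15 = 9694845.
For any fixed pattern of length 3, the pattern-avoiding permutations of [8] number C_8. So Q = C_8 = 1430.
P − Q = 9694845 − 1430 = 9693415.

9693415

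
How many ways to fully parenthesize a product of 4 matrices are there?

Bracketing 4 factors into binary products is counted by C_{4−1} = C_3.
C_3 = 5.

5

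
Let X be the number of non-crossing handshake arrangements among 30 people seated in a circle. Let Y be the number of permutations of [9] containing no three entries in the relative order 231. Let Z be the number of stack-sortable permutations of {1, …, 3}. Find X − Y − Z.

9689978

With 30 = 2·15 people, non-crossing handshake pairings are non-crossing perfect matchings on a circle, counted by C_15. So X = C_15 = 9694845.
For any fixed pattern of length 3, the pattern-avoiding permutations of [9] number C_9. So Y = C_9 = 4862.
Stack-sortable permutations are exactly the 231-avoiding ones, counted by C_n; here n = 3. So Z = C_3 = 5.
X − Y − Z = 9694845 − 4862 − 5 = 9689978.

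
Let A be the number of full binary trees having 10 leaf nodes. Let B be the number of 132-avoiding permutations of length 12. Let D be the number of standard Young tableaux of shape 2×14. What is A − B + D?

Full binary trees with 10 leaves have 10−1 = 9 internal nodes, so there are C_9 of them. So A = C_9 = 4862.
Permutations of [n] avoiding any single length-3 pattern are counted by C_n; here n = 12. So B = C_12 = 208012.
By the hook-length formula (or a Dyck-path bijection), SYT of shape 2×14 number C_14. So D = C_14 = 2674440.
A − B + D = 4862 − 208012 + 2674440 = 2471290.

2471290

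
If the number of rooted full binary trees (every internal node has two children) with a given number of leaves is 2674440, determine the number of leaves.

15

Full binary trees with L leaves are counted by C_{L−1}. Since C_14 = 2674440, the index is 14.
So the index is 14, and the number of leaves is 14 + 1 = 15.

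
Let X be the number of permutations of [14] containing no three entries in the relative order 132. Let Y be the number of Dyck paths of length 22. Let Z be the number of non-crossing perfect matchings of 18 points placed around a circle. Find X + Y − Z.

2728364

Permutations of [n] avoiding any single length-3 pattern are counted by C_n; here n = 14. So X = C_14 = 2674440.
Paths of 11 up- and 11 down-steps that never dip below the axis are Dyck paths; their count is C_11. So Y = C_11 = 58786.
Non-crossing perfect matchings of 2n points on a circle are counted by C_n; with 18 points, n = 9. So Z = C_9 = 4862.
X + Y − Z = 2674440 + 58786 − 4862 = 2728364.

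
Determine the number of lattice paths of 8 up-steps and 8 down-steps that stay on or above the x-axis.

Dyck paths of semilength n (length 2n) are counted by C_n; here n = 8.
C_8 = 1430.

1430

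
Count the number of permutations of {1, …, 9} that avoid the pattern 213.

For any fixed pattern of length 3, the pattern-avoiding permutations of [9] number C_9.
C_9 = 4862.

4862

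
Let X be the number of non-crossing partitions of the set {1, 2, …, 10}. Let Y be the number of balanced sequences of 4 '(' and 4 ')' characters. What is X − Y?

16782

The non-crossing partitions of [10] form a lattice of size C_10. So X = C_10 = 16796.
Balanced strings of n pairs of brackets are counted by C_n; here n = 4. So Y = C_4 = 14.
X − Y = 16796 − 14 = 16782.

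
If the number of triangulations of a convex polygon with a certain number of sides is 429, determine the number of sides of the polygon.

9

Triangulations of a convex m-gon are counted by C_{m−2}; 429 = C_7.
So m − 2 = 7, giving m = 9 sides.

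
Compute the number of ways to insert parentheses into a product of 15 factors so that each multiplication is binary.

2674440

Bracketing 15 factors into binary products is counted by C_{15−1} = C_14.
C_14 = C(28,14)/15 = 40116600/15 = 2674440.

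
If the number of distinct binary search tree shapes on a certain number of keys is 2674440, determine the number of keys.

Binary search tree shapes on n keys are counted by C_n. The Catalan number equal to 2674440 is C_14.

14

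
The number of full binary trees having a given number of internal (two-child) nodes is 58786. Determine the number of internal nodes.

Full binary trees with n internal nodes are counted by C_n. The Catalan number equal to 58786 is C_11.

11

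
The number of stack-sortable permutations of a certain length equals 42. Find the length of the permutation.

Stack-sortable permutations of [n] are counted by C_n. The Catalan number equal to 42 is C_5.

5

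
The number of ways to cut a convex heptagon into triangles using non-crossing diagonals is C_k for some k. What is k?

The number of triangulations of a 7-gon is the Catalan number C_5 (index = sides − 2).

5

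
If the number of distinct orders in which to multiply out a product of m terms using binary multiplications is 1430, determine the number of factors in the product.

9

Parenthesizations of m factors are counted by C_{m−1}; 1430 = C_8.
So the index is 8, and the number of factors is 8 + 1 = 9.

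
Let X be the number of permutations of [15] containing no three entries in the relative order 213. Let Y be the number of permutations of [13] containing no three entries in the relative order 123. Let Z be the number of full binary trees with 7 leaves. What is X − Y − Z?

8951813

For any fixed pattern of length 3, the pattern-avoiding permutations of [15] number C_15. So X = C_15 = 9694845.
For any fixed pattern of length 3, the pattern-avoiding permutations of [13] number C_13. So Y = C_13 = 742900.
Full binary trees with 7 leaves have 7−1 = 6 internal nodes, so there are C_6 of them. So Z = C_6 = 132.
X − Y − Z = 9694845 − 742900 − 132 = 8951813.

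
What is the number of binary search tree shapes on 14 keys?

2674440

There are C_n binary search tree shapes on n keys; with n = 14 that is C_14.
C_14 = C_13 · 2(2·13+1)/(13+2) = 742900 · 54/15 = 2674440.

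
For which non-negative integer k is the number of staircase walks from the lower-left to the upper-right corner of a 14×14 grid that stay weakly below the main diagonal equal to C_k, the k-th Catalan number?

14

Monotone paths in an n×n grid that stay weakly below the diagonal are counted by C_n; here n = 14.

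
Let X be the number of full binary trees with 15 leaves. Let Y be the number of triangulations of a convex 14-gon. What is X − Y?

A full binary tree with L leaves has L−1 internal nodes and is counted by C_{L−1}; L = 15 gives C_14. So X = C_14 = 2674440.
The number of triangulations of a 14-gon is the Catalan number C_12 (index = sides − 2). So Y = C_12 = 208012.
X − Y = 2674440 − 208012 = 2466428.

2466428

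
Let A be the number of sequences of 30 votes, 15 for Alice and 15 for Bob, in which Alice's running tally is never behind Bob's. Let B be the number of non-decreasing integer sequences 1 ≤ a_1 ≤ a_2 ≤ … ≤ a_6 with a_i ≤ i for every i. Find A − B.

Reading a vote for the leader as '(' and for the other as ')' turns such a sequence into a balanced string of 15 pairs, so the count is C_15. So A = C_15 = 9694845.
Such sub-staircase sequences of length n are counted by C_n; here n = 6. So B = C_6 = 132.
A − B = 9694845 − 132 = 9694713.

9694713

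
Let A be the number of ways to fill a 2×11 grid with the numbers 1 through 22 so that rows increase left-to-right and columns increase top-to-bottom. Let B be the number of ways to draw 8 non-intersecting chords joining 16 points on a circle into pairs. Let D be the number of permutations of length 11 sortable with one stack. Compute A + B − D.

1430

By the hook-length formula (or a Dyck-path bijection), SYT of shape 2×11 number C_11. So A = C_11 = 58786.
Pairing 16 circle points by 8 non-crossing chords gives C_8 matchings. So B = C_8 = 1430.
Stack-sortable permutations are exactly the 231-avoiding ones, counted by C_n; here n = 11. So D = C_11 = 58786.
A + B − D = 58786 + 1430 − 58786 = 1430.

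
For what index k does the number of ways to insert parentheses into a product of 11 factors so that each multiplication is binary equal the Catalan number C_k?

Ways to associate a product of 11 factors correspond to binary trees on 11 leaves, so the count is C_10.

10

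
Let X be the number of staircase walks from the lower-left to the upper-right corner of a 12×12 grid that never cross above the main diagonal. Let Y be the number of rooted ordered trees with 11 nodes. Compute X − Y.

191216

Sub-diagonal monotone paths from (0,0) to (12,12) biject with Dyck paths of semilength 12, giving C_12. So X = C_12 = 208012.
A rooted plane tree on 11 nodes has 10 edges, and such trees are counted by C_10. So Y = C_10 = 16796.
X − Y = 208012 − 16796 = 191216.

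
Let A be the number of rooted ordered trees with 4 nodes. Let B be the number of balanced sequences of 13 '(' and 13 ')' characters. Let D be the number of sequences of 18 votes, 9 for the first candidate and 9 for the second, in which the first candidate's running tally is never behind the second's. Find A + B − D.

738043

A rooted plane tree on 4 nodes has 3 edges, and such trees are counted by C_3. So A = C_3 = 5.
A balanced arrangement of 13 bracket pairs is a Dyck word of semilength 13, so the count is C_13. So B = C_13 = 742900.
Reading a vote for the leader as '(' and for the other as ')' turns such a sequence into a balanced string of 9 pairs, so the count is C_9. So D = C_9 = 4862.
A + B − D = 5 + 742900 − 4862 = 738043.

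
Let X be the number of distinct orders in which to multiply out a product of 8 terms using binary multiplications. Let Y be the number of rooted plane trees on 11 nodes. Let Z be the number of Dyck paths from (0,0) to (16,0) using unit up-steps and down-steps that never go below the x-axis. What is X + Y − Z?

15795

Parenthesizations of m factors correspond to full binary trees with m leaves, counted by C_{m−1}; m = 8 gives C_7. So X = C_7 = 429.
Rooted ordered (plane) trees on m nodes have m−1 edges and are counted by C_{m−1}; m = 11 gives C_10. So Y = C_10 = 16796.
Paths of 8 up- and 8 down-steps that never dip below the axis are Dyck paths; their count is C_8. So Z = C_8 = 1430.
X + Y − Z = 429 + 16796 − 1430 = 15795.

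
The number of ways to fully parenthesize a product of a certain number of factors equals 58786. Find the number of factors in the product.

12

Parenthesizations of m factors are counted by C_{m−1}, and C_11 = 58786.
So the index is 11, and the number of factors is 11 + 1 = 12.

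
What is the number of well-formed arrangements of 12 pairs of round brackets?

208012

Balanced strings of n pairs of brackets are counted by C_n; here n = 12.
C_12 = C_11 · 2(2·11+1)/(11+2) = 58786 · 46/13 = 208012.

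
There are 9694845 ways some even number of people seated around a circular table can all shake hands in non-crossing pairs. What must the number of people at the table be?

Non-crossing handshake pairings of 2n people are counted by C_n, and C_15 = 9694845.
So n = 15, and there are 2n = 30 people.

30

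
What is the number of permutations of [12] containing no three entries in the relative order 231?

For any fixed pattern of length 3, the pattern-avoiding permutations of [12] number C_12.
C_12 = C(24,12)/13 = 2704156/13 = 208012.

208012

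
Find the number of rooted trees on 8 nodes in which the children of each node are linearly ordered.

429

Rooted ordered (plane) trees on m nodes have m−1 edges and are counted by C_{m−1}; m = 8 gives C_7.
C_7 = 429.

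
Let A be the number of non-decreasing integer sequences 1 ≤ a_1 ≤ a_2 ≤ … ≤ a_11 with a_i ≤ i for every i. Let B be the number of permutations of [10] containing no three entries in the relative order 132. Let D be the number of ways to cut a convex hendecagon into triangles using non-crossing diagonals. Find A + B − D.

70720

Such sub-staircase sequences of length n are counted by C_n; here n = 11. So A = C_11 = 58786.
For any fixed pattern of length 3, the pattern-avoiding permutations of [10] number C_10. So B = C_10 = 16796.
The number of triangulations of an 11-gon is the Catalan number C_9 (index = sides − 2). So D = C_9 = 4862.
A + B − D = 58786 + 16796 − 4862 = 70720.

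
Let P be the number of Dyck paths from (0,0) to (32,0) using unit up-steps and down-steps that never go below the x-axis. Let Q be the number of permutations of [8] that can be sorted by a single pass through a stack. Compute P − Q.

35356240

A Dyck path with 16 up-steps and 16 down-steps has semilength 16, so there are C_16 of them. So P = C_16 = 35357670.
By Knuth's characterisation, the stack-sortable permutations of length 8 are the 231-avoiders, numbering C_8. So Q = C_8 = 1430.
P − Q = 35357670 − 1430 = 35356240.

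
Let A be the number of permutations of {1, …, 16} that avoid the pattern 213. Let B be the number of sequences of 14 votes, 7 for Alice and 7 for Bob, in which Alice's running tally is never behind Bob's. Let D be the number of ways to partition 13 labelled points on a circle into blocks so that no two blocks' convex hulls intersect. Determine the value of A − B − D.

For any fixed pattern of length 3, the pattern-avoiding permutations of [16] number C_16. So A = C_16 = 35357670.
Reading a vote for the leader as '(' and for the other as ')' turns such a sequence into a balanced string of 7 pairs, so the count is C_7. So B = C_7 = 429.
The non-crossing partitions of [13] form a lattice of size C_13. So D = C_13 = 742900.
A − B − D = 35357670 − 429 − 742900 = 34614341.

34614341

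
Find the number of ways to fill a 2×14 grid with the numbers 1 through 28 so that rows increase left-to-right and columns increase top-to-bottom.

By the hook-length formula (or a Dyck-path bijection), SYT of shape 2×14 number C_14.
C_14 = 2674440.

2674440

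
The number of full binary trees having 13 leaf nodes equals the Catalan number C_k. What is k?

Full binary trees with 13 leaves have 13−1 = 12 internal nodes, so there are C_12 of them.

12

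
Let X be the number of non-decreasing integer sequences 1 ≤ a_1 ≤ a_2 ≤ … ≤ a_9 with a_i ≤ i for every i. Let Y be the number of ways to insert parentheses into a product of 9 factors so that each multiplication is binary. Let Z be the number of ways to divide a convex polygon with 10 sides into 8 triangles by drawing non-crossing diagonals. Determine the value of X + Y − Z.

Weakly increasing sequences with a_i ≤ i biject with Dyck paths of semilength 9, so there are C_9. So X = C_9 = 4862.
Parenthesizations of m factors correspond to full binary trees with m leaves, counted by C_{m−1}; m = 9 gives C_8. So Y = C_8 = 1430.
A convex 10-gon is triangulated into 8 triangles, and the number of such triangulations is the Catalan number C_{10−2} = C_8. So Z = C_8 = 1430.
X + Y − Z = 4862 + 1430 − 1430 = 4862.

4862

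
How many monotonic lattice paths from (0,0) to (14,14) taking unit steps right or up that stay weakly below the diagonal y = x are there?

Sub-diagonal monotone paths from (0,0) to (14,14) biject with Dyck paths of semilength 14, giving C_14.
C_14 = C(28,14)/15 = 40116600/15 = 2674440.

2674440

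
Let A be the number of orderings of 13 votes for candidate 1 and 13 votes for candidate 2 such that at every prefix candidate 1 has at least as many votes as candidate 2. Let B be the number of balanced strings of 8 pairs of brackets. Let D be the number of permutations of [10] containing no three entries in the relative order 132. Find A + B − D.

727534

Ballot sequences with n votes each where one side never trails are Dyck words, counted by C_n; here n = 13. So A = C_13 = 742900.
A balanced arrangement of 8 bracket pairs is a Dyck word of semilength 8, so the count is C_8. So B = C_8 = 1430.
For any fixed pattern of length 3, the pattern-avoiding permutations of [10] number C_10. So D = C_10 = 16796.
A + B − D = 742900 + 1430 − 16796 = 727534.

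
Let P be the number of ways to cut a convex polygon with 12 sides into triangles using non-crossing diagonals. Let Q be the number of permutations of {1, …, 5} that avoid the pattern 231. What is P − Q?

16754

Triangulations of a convex m-gon are counted by C_{m−2}; with m = 12 this is C_10. So P = C_10 = 16796.
Permutations of [n] avoiding any single length-3 pattern are counted by C_n; here n = 5. So Q = C_5 = 42.
P − Q = 16796 − 42 = 16754.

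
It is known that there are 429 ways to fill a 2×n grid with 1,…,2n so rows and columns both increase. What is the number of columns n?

7

Standard Young tableaux of shape 2×n are counted by C_n, and C_7 = 429.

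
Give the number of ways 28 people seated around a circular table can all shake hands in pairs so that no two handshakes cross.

With 28 = 2·14 people, non-crossing handshake pairings are non-crossing perfect matchings on a circle, counted by C_14.
C_14 = 2674440.

2674440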